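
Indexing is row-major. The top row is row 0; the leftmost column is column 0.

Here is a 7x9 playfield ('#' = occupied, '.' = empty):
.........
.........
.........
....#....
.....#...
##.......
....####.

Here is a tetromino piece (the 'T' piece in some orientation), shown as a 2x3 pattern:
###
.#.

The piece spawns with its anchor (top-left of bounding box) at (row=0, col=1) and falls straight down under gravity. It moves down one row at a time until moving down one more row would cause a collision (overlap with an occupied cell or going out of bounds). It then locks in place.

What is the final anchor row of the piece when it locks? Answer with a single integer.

Answer: 4

Derivation:
Spawn at (row=0, col=1). Try each row:
  row 0: fits
  row 1: fits
  row 2: fits
  row 3: fits
  row 4: fits
  row 5: blocked -> lock at row 4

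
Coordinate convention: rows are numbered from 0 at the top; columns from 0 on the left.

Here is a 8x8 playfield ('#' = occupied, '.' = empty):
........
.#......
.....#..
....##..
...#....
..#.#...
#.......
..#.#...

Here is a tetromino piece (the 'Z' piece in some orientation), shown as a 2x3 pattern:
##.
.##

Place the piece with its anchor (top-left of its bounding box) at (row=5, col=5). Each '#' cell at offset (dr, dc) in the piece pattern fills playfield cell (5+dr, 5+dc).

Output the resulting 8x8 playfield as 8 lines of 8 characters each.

Fill (5+0,5+0) = (5,5)
Fill (5+0,5+1) = (5,6)
Fill (5+1,5+1) = (6,6)
Fill (5+1,5+2) = (6,7)

Answer: ........
.#......
.....#..
....##..
...#....
..#.###.
#.....##
..#.#...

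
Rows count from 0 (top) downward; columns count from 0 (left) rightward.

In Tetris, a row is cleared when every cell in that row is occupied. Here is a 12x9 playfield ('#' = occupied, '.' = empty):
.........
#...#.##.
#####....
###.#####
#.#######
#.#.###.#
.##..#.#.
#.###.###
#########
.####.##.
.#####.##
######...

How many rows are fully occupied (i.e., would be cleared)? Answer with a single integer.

Check each row:
  row 0: 9 empty cells -> not full
  row 1: 5 empty cells -> not full
  row 2: 4 empty cells -> not full
  row 3: 1 empty cell -> not full
  row 4: 1 empty cell -> not full
  row 5: 3 empty cells -> not full
  row 6: 5 empty cells -> not full
  row 7: 2 empty cells -> not full
  row 8: 0 empty cells -> FULL (clear)
  row 9: 3 empty cells -> not full
  row 10: 2 empty cells -> not full
  row 11: 3 empty cells -> not full
Total rows cleared: 1

Answer: 1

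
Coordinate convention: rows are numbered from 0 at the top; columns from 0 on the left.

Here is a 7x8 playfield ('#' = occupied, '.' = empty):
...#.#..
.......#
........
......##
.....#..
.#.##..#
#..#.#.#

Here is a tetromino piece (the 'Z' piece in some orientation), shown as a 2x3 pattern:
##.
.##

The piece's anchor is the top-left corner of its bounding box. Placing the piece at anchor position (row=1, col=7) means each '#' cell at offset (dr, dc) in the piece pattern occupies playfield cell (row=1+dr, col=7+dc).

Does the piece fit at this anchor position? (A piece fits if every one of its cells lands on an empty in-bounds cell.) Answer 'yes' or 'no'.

Answer: no

Derivation:
Check each piece cell at anchor (1, 7):
  offset (0,0) -> (1,7): occupied ('#') -> FAIL
  offset (0,1) -> (1,8): out of bounds -> FAIL
  offset (1,1) -> (2,8): out of bounds -> FAIL
  offset (1,2) -> (2,9): out of bounds -> FAIL
All cells valid: no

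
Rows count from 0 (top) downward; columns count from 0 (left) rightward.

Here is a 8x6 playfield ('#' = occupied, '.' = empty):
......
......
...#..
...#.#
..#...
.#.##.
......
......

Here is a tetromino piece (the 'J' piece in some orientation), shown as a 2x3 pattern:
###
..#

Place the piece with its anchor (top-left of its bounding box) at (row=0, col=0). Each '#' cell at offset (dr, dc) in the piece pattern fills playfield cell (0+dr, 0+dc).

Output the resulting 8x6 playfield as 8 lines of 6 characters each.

Answer: ###...
..#...
...#..
...#.#
..#...
.#.##.
......
......

Derivation:
Fill (0+0,0+0) = (0,0)
Fill (0+0,0+1) = (0,1)
Fill (0+0,0+2) = (0,2)
Fill (0+1,0+2) = (1,2)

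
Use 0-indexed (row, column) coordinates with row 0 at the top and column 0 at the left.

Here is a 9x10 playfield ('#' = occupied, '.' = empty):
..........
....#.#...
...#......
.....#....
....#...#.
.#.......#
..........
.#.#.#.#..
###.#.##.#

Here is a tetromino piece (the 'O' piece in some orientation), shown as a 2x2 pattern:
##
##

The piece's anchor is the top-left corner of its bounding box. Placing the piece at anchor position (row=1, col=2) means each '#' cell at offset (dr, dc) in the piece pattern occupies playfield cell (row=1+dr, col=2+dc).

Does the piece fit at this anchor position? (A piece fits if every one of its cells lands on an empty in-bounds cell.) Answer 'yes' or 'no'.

Answer: no

Derivation:
Check each piece cell at anchor (1, 2):
  offset (0,0) -> (1,2): empty -> OK
  offset (0,1) -> (1,3): empty -> OK
  offset (1,0) -> (2,2): empty -> OK
  offset (1,1) -> (2,3): occupied ('#') -> FAIL
All cells valid: no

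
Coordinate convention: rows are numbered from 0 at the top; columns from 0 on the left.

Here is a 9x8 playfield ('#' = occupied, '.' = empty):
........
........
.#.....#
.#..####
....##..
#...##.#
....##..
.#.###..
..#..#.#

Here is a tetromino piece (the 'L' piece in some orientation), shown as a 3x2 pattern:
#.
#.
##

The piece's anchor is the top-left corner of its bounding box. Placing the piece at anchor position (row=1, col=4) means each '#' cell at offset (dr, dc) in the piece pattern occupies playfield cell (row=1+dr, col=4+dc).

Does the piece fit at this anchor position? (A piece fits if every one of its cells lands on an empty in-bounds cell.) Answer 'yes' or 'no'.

Answer: no

Derivation:
Check each piece cell at anchor (1, 4):
  offset (0,0) -> (1,4): empty -> OK
  offset (1,0) -> (2,4): empty -> OK
  offset (2,0) -> (3,4): occupied ('#') -> FAIL
  offset (2,1) -> (3,5): occupied ('#') -> FAIL
All cells valid: no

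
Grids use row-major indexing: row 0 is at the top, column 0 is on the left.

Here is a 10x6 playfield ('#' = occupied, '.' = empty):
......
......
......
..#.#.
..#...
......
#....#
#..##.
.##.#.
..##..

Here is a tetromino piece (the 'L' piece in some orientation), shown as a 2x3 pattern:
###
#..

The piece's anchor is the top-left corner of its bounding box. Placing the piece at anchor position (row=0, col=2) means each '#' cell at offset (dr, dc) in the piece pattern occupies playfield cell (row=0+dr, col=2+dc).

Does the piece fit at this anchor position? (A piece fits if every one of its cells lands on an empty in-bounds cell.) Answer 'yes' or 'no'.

Check each piece cell at anchor (0, 2):
  offset (0,0) -> (0,2): empty -> OK
  offset (0,1) -> (0,3): empty -> OK
  offset (0,2) -> (0,4): empty -> OK
  offset (1,0) -> (1,2): empty -> OK
All cells valid: yes

Answer: yes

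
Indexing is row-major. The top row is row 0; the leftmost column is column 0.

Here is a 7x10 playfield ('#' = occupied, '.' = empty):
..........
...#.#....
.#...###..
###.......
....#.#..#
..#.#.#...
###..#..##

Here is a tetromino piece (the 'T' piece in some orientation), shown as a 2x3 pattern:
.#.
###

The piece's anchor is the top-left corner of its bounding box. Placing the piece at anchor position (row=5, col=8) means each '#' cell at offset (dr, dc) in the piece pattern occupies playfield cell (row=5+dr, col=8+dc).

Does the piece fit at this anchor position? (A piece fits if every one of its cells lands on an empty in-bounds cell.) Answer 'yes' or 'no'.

Answer: no

Derivation:
Check each piece cell at anchor (5, 8):
  offset (0,1) -> (5,9): empty -> OK
  offset (1,0) -> (6,8): occupied ('#') -> FAIL
  offset (1,1) -> (6,9): occupied ('#') -> FAIL
  offset (1,2) -> (6,10): out of bounds -> FAIL
All cells valid: no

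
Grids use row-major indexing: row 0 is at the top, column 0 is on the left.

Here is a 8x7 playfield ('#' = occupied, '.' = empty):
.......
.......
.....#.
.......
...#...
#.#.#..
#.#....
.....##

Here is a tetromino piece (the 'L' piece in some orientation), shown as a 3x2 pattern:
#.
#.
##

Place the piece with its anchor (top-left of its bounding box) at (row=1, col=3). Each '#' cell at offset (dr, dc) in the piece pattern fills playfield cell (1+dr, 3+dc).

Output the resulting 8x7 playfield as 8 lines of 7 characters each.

Answer: .......
...#...
...#.#.
...##..
...#...
#.#.#..
#.#....
.....##

Derivation:
Fill (1+0,3+0) = (1,3)
Fill (1+1,3+0) = (2,3)
Fill (1+2,3+0) = (3,3)
Fill (1+2,3+1) = (3,4)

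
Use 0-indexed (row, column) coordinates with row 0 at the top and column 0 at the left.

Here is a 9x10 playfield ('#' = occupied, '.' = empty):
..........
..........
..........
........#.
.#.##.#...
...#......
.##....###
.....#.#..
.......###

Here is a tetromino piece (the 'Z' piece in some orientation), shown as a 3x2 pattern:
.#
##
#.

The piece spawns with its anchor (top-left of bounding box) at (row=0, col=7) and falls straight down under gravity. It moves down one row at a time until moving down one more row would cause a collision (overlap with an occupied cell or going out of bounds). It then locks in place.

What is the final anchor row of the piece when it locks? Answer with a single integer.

Answer: 1

Derivation:
Spawn at (row=0, col=7). Try each row:
  row 0: fits
  row 1: fits
  row 2: blocked -> lock at row 1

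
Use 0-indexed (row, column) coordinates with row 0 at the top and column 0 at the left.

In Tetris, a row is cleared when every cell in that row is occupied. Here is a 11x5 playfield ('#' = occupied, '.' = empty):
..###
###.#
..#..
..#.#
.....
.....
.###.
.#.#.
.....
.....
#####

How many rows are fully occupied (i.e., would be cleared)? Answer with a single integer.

Answer: 1

Derivation:
Check each row:
  row 0: 2 empty cells -> not full
  row 1: 1 empty cell -> not full
  row 2: 4 empty cells -> not full
  row 3: 3 empty cells -> not full
  row 4: 5 empty cells -> not full
  row 5: 5 empty cells -> not full
  row 6: 2 empty cells -> not full
  row 7: 3 empty cells -> not full
  row 8: 5 empty cells -> not full
  row 9: 5 empty cells -> not full
  row 10: 0 empty cells -> FULL (clear)
Total rows cleared: 1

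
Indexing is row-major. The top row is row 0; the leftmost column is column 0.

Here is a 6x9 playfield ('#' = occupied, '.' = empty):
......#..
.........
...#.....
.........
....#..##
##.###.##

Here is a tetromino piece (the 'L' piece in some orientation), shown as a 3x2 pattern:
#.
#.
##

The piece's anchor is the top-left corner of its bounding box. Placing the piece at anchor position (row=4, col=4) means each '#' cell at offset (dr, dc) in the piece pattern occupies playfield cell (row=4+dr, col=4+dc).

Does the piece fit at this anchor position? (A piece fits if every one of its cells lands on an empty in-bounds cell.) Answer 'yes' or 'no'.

Check each piece cell at anchor (4, 4):
  offset (0,0) -> (4,4): occupied ('#') -> FAIL
  offset (1,0) -> (5,4): occupied ('#') -> FAIL
  offset (2,0) -> (6,4): out of bounds -> FAIL
  offset (2,1) -> (6,5): out of bounds -> FAIL
All cells valid: no

Answer: no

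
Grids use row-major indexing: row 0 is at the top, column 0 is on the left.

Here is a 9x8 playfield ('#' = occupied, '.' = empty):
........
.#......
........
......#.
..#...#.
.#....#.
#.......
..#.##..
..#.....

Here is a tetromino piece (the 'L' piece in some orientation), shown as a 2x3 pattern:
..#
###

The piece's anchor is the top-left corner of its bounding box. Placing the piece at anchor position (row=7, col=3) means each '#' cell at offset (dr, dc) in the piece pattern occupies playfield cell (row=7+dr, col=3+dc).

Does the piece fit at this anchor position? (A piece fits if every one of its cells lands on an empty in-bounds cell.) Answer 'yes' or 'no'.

Check each piece cell at anchor (7, 3):
  offset (0,2) -> (7,5): occupied ('#') -> FAIL
  offset (1,0) -> (8,3): empty -> OK
  offset (1,1) -> (8,4): empty -> OK
  offset (1,2) -> (8,5): empty -> OK
All cells valid: no

Answer: no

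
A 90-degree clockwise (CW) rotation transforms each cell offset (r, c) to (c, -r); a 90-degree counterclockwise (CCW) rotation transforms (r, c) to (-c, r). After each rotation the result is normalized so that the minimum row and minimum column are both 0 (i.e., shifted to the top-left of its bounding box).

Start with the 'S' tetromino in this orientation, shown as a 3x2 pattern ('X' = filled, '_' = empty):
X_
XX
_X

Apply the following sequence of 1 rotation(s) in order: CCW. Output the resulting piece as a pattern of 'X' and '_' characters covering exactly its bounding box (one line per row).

Start:
X_
XX
_X
After rotation 1 (CCW):
_XX
XX_

Answer: _XX
XX_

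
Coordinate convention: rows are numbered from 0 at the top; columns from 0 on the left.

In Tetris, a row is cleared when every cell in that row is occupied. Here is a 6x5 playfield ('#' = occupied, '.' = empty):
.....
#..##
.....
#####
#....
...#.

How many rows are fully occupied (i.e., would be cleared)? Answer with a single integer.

Answer: 1

Derivation:
Check each row:
  row 0: 5 empty cells -> not full
  row 1: 2 empty cells -> not full
  row 2: 5 empty cells -> not full
  row 3: 0 empty cells -> FULL (clear)
  row 4: 4 empty cells -> not full
  row 5: 4 empty cells -> not full
Total rows cleared: 1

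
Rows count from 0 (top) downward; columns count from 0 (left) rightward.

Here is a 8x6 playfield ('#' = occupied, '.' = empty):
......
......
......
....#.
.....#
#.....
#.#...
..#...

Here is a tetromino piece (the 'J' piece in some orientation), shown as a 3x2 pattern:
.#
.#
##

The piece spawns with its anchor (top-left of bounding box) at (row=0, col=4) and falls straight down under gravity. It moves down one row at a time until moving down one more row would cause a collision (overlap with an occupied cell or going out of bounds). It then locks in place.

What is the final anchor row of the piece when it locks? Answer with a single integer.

Spawn at (row=0, col=4). Try each row:
  row 0: fits
  row 1: blocked -> lock at row 0

Answer: 0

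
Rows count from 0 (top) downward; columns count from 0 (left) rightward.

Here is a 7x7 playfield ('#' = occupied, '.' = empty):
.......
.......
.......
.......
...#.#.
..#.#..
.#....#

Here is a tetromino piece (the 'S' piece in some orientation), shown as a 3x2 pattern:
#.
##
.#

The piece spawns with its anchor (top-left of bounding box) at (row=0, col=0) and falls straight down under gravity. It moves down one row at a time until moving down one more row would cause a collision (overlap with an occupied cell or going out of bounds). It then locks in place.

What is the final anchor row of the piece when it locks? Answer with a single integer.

Answer: 3

Derivation:
Spawn at (row=0, col=0). Try each row:
  row 0: fits
  row 1: fits
  row 2: fits
  row 3: fits
  row 4: blocked -> lock at row 3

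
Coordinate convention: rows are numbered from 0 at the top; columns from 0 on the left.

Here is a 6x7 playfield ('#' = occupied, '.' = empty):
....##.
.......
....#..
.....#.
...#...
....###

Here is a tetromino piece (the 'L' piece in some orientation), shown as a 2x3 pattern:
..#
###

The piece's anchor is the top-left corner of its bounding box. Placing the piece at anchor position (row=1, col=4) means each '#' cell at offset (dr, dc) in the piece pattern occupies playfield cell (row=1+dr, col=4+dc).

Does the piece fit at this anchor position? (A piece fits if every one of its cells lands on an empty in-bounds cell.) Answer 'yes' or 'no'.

Check each piece cell at anchor (1, 4):
  offset (0,2) -> (1,6): empty -> OK
  offset (1,0) -> (2,4): occupied ('#') -> FAIL
  offset (1,1) -> (2,5): empty -> OK
  offset (1,2) -> (2,6): empty -> OK
All cells valid: no

Answer: no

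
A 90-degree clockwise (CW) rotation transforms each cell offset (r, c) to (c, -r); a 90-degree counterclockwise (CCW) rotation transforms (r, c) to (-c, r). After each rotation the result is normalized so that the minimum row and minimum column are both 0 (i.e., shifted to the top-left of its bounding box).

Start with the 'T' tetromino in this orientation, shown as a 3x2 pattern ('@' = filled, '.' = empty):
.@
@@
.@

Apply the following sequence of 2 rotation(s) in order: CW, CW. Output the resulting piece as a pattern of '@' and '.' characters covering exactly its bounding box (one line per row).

Answer: @.
@@
@.

Derivation:
Start:
.@
@@
.@
After rotation 1 (CW):
.@.
@@@
After rotation 2 (CW):
@.
@@
@.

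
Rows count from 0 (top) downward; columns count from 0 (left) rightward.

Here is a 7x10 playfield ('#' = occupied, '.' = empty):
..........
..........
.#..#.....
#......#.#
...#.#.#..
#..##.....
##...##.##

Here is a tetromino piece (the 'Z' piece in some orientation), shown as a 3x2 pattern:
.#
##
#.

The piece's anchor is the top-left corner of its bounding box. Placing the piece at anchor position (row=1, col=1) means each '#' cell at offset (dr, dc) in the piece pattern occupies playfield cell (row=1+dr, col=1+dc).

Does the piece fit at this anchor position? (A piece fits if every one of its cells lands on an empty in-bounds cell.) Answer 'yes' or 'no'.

Check each piece cell at anchor (1, 1):
  offset (0,1) -> (1,2): empty -> OK
  offset (1,0) -> (2,1): occupied ('#') -> FAIL
  offset (1,1) -> (2,2): empty -> OK
  offset (2,0) -> (3,1): empty -> OK
All cells valid: no

Answer: no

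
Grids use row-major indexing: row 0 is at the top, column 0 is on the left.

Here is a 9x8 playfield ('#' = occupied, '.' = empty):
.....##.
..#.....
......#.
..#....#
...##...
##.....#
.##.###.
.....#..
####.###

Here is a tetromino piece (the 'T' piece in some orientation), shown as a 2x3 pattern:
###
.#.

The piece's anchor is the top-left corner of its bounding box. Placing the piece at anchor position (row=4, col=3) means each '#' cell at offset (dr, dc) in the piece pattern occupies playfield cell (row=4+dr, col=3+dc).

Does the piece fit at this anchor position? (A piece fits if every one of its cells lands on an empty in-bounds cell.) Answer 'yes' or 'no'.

Check each piece cell at anchor (4, 3):
  offset (0,0) -> (4,3): occupied ('#') -> FAIL
  offset (0,1) -> (4,4): occupied ('#') -> FAIL
  offset (0,2) -> (4,5): empty -> OK
  offset (1,1) -> (5,4): empty -> OK
All cells valid: no

Answer: no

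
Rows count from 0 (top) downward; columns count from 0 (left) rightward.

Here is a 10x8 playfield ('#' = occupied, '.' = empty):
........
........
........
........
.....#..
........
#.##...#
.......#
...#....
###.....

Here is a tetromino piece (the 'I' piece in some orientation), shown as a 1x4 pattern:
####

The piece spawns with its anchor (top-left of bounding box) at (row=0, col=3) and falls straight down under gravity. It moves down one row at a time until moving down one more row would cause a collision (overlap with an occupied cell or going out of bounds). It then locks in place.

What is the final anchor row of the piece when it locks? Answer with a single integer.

Spawn at (row=0, col=3). Try each row:
  row 0: fits
  row 1: fits
  row 2: fits
  row 3: fits
  row 4: blocked -> lock at row 3

Answer: 3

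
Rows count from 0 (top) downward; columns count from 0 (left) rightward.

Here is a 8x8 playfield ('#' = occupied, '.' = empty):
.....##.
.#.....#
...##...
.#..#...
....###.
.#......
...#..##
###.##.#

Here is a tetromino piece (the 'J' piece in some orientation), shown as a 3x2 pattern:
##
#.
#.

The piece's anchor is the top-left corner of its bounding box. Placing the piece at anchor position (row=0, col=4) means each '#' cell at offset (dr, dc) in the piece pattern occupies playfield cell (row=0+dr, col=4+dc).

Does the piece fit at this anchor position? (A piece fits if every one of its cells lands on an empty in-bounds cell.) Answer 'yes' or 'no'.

Check each piece cell at anchor (0, 4):
  offset (0,0) -> (0,4): empty -> OK
  offset (0,1) -> (0,5): occupied ('#') -> FAIL
  offset (1,0) -> (1,4): empty -> OK
  offset (2,0) -> (2,4): occupied ('#') -> FAIL
All cells valid: no

Answer: no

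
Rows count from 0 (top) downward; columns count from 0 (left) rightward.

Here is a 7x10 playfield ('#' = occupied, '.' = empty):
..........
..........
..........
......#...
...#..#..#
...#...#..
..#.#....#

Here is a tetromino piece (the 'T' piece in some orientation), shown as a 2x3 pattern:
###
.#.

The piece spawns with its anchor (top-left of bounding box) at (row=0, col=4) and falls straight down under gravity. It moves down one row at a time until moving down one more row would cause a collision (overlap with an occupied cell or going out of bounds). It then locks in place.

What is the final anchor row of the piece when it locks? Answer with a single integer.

Answer: 2

Derivation:
Spawn at (row=0, col=4). Try each row:
  row 0: fits
  row 1: fits
  row 2: fits
  row 3: blocked -> lock at row 2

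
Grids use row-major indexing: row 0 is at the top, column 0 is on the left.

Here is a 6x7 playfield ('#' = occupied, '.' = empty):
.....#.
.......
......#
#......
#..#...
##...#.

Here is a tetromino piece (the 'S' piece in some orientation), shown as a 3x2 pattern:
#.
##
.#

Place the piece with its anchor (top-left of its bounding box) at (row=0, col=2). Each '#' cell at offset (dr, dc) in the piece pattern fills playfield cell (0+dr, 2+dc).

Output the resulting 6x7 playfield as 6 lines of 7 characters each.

Fill (0+0,2+0) = (0,2)
Fill (0+1,2+0) = (1,2)
Fill (0+1,2+1) = (1,3)
Fill (0+2,2+1) = (2,3)

Answer: ..#..#.
..##...
...#..#
#......
#..#...
##...#.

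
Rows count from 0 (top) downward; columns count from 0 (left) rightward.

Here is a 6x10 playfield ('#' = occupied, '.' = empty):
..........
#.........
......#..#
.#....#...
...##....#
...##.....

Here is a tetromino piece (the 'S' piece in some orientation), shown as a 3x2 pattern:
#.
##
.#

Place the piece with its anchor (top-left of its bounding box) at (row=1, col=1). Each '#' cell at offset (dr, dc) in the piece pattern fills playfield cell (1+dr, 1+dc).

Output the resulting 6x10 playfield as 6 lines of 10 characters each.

Answer: ..........
##........
.##...#..#
.##...#...
...##....#
...##.....

Derivation:
Fill (1+0,1+0) = (1,1)
Fill (1+1,1+0) = (2,1)
Fill (1+1,1+1) = (2,2)
Fill (1+2,1+1) = (3,2)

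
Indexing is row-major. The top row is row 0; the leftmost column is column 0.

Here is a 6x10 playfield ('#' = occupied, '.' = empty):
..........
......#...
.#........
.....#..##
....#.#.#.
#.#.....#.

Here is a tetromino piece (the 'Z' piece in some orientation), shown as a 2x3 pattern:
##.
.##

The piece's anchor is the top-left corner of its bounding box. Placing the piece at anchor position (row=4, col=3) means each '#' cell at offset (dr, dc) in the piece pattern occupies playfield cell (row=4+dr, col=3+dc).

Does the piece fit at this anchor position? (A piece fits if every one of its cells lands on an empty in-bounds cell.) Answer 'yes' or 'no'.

Answer: no

Derivation:
Check each piece cell at anchor (4, 3):
  offset (0,0) -> (4,3): empty -> OK
  offset (0,1) -> (4,4): occupied ('#') -> FAIL
  offset (1,1) -> (5,4): empty -> OK
  offset (1,2) -> (5,5): empty -> OK
All cells valid: no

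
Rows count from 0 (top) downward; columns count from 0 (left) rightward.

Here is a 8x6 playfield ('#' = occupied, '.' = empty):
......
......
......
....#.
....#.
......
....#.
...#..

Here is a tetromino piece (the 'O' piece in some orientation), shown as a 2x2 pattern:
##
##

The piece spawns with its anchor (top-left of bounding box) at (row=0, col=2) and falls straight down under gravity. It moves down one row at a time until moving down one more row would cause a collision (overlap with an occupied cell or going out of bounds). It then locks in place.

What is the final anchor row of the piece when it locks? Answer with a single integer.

Answer: 5

Derivation:
Spawn at (row=0, col=2). Try each row:
  row 0: fits
  row 1: fits
  row 2: fits
  row 3: fits
  row 4: fits
  row 5: fits
  row 6: blocked -> lock at row 5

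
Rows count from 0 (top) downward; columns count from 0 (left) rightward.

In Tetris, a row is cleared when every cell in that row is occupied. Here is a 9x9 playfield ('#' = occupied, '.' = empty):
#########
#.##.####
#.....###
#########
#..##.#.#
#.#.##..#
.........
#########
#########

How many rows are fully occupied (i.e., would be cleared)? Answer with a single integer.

Check each row:
  row 0: 0 empty cells -> FULL (clear)
  row 1: 2 empty cells -> not full
  row 2: 5 empty cells -> not full
  row 3: 0 empty cells -> FULL (clear)
  row 4: 4 empty cells -> not full
  row 5: 4 empty cells -> not full
  row 6: 9 empty cells -> not full
  row 7: 0 empty cells -> FULL (clear)
  row 8: 0 empty cells -> FULL (clear)
Total rows cleared: 4

Answer: 4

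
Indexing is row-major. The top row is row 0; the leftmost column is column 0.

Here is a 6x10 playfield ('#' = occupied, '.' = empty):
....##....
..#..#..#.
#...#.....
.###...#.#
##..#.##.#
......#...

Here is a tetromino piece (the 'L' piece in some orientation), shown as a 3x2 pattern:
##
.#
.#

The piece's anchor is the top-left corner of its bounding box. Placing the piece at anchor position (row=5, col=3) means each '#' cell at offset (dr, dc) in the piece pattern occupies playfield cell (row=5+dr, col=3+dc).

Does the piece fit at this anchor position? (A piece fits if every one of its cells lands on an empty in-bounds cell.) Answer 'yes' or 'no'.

Check each piece cell at anchor (5, 3):
  offset (0,0) -> (5,3): empty -> OK
  offset (0,1) -> (5,4): empty -> OK
  offset (1,1) -> (6,4): out of bounds -> FAIL
  offset (2,1) -> (7,4): out of bounds -> FAIL
All cells valid: no

Answer: no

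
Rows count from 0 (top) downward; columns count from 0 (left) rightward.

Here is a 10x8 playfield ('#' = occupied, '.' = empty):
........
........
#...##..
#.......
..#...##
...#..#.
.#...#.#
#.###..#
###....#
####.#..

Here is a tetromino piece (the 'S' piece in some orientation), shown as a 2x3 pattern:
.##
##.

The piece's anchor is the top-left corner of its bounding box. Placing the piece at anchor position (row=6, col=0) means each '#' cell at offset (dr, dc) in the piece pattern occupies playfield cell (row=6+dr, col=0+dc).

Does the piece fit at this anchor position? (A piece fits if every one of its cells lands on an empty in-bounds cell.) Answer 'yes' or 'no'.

Check each piece cell at anchor (6, 0):
  offset (0,1) -> (6,1): occupied ('#') -> FAIL
  offset (0,2) -> (6,2): empty -> OK
  offset (1,0) -> (7,0): occupied ('#') -> FAIL
  offset (1,1) -> (7,1): empty -> OK
All cells valid: no

Answer: no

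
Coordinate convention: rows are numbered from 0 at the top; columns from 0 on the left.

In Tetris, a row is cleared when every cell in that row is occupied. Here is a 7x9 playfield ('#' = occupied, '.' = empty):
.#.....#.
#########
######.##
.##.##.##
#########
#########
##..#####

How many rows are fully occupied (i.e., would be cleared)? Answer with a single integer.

Check each row:
  row 0: 7 empty cells -> not full
  row 1: 0 empty cells -> FULL (clear)
  row 2: 1 empty cell -> not full
  row 3: 3 empty cells -> not full
  row 4: 0 empty cells -> FULL (clear)
  row 5: 0 empty cells -> FULL (clear)
  row 6: 2 empty cells -> not full
Total rows cleared: 3

Answer: 3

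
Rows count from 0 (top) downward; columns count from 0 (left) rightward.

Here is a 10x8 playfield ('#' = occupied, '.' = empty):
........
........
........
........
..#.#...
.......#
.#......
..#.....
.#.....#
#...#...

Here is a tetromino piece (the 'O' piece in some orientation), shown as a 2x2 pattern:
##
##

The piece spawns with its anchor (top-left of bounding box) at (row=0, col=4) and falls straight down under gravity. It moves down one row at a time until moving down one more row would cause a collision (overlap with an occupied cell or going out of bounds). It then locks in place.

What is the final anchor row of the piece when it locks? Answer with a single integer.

Spawn at (row=0, col=4). Try each row:
  row 0: fits
  row 1: fits
  row 2: fits
  row 3: blocked -> lock at row 2

Answer: 2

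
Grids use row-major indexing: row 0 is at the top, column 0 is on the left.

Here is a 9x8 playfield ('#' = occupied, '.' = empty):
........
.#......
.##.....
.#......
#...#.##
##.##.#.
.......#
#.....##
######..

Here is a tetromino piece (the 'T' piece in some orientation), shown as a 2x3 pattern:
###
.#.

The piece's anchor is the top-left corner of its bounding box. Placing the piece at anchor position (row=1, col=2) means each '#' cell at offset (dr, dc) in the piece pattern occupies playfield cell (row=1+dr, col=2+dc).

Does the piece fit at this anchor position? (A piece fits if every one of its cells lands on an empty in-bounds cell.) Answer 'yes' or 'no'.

Answer: yes

Derivation:
Check each piece cell at anchor (1, 2):
  offset (0,0) -> (1,2): empty -> OK
  offset (0,1) -> (1,3): empty -> OK
  offset (0,2) -> (1,4): empty -> OK
  offset (1,1) -> (2,3): empty -> OK
All cells valid: yes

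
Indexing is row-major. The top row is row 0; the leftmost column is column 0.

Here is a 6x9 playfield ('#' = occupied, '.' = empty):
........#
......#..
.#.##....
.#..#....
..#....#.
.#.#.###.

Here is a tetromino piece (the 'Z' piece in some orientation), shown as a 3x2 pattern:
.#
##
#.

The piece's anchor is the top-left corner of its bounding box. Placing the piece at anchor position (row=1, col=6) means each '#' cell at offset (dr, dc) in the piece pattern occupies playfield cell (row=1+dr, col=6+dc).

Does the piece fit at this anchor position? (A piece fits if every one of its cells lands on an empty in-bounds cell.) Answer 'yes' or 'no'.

Answer: yes

Derivation:
Check each piece cell at anchor (1, 6):
  offset (0,1) -> (1,7): empty -> OK
  offset (1,0) -> (2,6): empty -> OK
  offset (1,1) -> (2,7): empty -> OK
  offset (2,0) -> (3,6): empty -> OK
All cells valid: yes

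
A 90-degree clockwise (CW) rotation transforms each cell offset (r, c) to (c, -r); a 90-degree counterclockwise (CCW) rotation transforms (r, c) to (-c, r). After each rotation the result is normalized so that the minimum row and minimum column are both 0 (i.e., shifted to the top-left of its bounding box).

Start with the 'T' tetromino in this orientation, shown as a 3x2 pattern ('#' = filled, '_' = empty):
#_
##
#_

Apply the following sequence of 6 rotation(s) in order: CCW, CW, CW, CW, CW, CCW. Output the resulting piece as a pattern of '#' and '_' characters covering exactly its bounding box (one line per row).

Start:
#_
##
#_
After rotation 1 (CCW):
_#_
###
After rotation 2 (CW):
#_
##
#_
After rotation 3 (CW):
###
_#_
After rotation 4 (CW):
_#
##
_#
After rotation 5 (CW):
_#_
###
After rotation 6 (CCW):
_#
##
_#

Answer: _#
##
_#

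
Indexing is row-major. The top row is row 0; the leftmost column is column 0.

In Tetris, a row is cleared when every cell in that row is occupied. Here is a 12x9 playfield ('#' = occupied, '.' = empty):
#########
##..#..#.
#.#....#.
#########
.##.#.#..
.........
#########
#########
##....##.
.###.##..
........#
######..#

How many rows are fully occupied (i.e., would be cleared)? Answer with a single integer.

Check each row:
  row 0: 0 empty cells -> FULL (clear)
  row 1: 5 empty cells -> not full
  row 2: 6 empty cells -> not full
  row 3: 0 empty cells -> FULL (clear)
  row 4: 5 empty cells -> not full
  row 5: 9 empty cells -> not full
  row 6: 0 empty cells -> FULL (clear)
  row 7: 0 empty cells -> FULL (clear)
  row 8: 5 empty cells -> not full
  row 9: 4 empty cells -> not full
  row 10: 8 empty cells -> not full
  row 11: 2 empty cells -> not full
Total rows cleared: 4

Answer: 4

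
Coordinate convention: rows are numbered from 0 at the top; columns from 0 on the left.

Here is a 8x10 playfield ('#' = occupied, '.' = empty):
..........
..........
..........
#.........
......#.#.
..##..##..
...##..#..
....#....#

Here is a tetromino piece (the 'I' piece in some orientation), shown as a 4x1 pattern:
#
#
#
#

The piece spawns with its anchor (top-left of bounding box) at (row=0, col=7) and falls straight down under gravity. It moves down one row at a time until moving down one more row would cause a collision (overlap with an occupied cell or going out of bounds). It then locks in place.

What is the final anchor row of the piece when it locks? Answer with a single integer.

Answer: 1

Derivation:
Spawn at (row=0, col=7). Try each row:
  row 0: fits
  row 1: fits
  row 2: blocked -> lock at row 1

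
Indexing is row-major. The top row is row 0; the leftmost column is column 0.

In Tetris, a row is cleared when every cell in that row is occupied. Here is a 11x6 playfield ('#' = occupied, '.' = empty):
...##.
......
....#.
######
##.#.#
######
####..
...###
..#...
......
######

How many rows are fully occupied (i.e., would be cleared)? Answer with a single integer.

Answer: 3

Derivation:
Check each row:
  row 0: 4 empty cells -> not full
  row 1: 6 empty cells -> not full
  row 2: 5 empty cells -> not full
  row 3: 0 empty cells -> FULL (clear)
  row 4: 2 empty cells -> not full
  row 5: 0 empty cells -> FULL (clear)
  row 6: 2 empty cells -> not full
  row 7: 3 empty cells -> not full
  row 8: 5 empty cells -> not full
  row 9: 6 empty cells -> not full
  row 10: 0 empty cells -> FULL (clear)
Total rows cleared: 3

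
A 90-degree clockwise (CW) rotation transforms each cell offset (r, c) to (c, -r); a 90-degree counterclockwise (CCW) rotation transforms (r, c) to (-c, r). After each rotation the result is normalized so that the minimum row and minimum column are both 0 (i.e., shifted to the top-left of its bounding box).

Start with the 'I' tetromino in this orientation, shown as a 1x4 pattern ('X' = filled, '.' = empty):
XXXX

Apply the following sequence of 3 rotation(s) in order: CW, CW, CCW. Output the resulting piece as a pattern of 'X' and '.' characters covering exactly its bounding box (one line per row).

Answer: X
X
X
X

Derivation:
Start:
XXXX
After rotation 1 (CW):
X
X
X
X
After rotation 2 (CW):
XXXX
After rotation 3 (CCW):
X
X
X
X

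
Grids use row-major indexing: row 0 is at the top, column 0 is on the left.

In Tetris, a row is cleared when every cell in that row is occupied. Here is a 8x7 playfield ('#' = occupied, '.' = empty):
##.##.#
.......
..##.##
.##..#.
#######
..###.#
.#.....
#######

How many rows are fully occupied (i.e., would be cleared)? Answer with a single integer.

Answer: 2

Derivation:
Check each row:
  row 0: 2 empty cells -> not full
  row 1: 7 empty cells -> not full
  row 2: 3 empty cells -> not full
  row 3: 4 empty cells -> not full
  row 4: 0 empty cells -> FULL (clear)
  row 5: 3 empty cells -> not full
  row 6: 6 empty cells -> not full
  row 7: 0 empty cells -> FULL (clear)
Total rows cleared: 2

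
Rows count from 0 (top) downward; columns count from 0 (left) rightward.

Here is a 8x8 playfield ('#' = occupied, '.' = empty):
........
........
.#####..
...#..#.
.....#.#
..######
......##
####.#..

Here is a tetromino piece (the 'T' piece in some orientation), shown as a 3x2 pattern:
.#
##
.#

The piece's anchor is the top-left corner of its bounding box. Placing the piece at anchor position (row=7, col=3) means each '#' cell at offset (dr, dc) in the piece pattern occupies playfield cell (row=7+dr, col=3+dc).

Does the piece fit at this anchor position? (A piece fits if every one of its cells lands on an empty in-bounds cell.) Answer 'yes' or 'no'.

Answer: no

Derivation:
Check each piece cell at anchor (7, 3):
  offset (0,1) -> (7,4): empty -> OK
  offset (1,0) -> (8,3): out of bounds -> FAIL
  offset (1,1) -> (8,4): out of bounds -> FAIL
  offset (2,1) -> (9,4): out of bounds -> FAIL
All cells valid: no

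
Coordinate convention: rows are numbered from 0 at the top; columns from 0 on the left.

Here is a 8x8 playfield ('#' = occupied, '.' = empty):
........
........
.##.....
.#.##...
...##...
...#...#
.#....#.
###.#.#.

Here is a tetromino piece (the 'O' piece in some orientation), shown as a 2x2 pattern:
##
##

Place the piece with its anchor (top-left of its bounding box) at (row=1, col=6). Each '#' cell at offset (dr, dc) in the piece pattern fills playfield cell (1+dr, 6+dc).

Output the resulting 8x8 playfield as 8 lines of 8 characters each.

Fill (1+0,6+0) = (1,6)
Fill (1+0,6+1) = (1,7)
Fill (1+1,6+0) = (2,6)
Fill (1+1,6+1) = (2,7)

Answer: ........
......##
.##...##
.#.##...
...##...
...#...#
.#....#.
###.#.#.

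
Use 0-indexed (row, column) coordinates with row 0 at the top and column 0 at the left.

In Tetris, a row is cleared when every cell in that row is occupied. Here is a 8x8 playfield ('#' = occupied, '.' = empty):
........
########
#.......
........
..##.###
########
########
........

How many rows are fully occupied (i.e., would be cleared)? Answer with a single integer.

Check each row:
  row 0: 8 empty cells -> not full
  row 1: 0 empty cells -> FULL (clear)
  row 2: 7 empty cells -> not full
  row 3: 8 empty cells -> not full
  row 4: 3 empty cells -> not full
  row 5: 0 empty cells -> FULL (clear)
  row 6: 0 empty cells -> FULL (clear)
  row 7: 8 empty cells -> not full
Total rows cleared: 3

Answer: 3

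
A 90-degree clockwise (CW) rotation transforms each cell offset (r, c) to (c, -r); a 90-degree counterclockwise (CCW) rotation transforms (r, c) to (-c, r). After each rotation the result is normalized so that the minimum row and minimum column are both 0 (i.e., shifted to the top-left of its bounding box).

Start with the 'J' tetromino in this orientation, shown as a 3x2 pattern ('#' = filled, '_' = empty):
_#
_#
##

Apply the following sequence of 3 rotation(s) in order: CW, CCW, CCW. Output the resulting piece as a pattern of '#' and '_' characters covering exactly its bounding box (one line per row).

Start:
_#
_#
##
After rotation 1 (CW):
#__
###
After rotation 2 (CCW):
_#
_#
##
After rotation 3 (CCW):
###
__#

Answer: ###
__#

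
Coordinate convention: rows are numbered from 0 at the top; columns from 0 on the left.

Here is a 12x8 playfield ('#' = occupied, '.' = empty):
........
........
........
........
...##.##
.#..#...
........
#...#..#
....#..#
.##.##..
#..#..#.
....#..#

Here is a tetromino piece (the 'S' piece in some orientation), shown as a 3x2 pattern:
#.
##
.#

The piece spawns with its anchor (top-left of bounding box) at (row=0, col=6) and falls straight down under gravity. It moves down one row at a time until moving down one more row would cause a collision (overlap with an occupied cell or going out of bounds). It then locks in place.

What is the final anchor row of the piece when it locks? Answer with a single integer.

Spawn at (row=0, col=6). Try each row:
  row 0: fits
  row 1: fits
  row 2: blocked -> lock at row 1

Answer: 1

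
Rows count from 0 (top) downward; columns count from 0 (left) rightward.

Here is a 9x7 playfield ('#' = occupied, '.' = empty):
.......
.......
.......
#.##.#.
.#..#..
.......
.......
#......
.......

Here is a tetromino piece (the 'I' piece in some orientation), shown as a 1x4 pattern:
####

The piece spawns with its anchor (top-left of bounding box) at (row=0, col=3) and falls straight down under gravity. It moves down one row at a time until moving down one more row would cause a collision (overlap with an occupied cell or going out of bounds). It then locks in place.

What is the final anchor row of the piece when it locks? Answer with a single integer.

Spawn at (row=0, col=3). Try each row:
  row 0: fits
  row 1: fits
  row 2: fits
  row 3: blocked -> lock at row 2

Answer: 2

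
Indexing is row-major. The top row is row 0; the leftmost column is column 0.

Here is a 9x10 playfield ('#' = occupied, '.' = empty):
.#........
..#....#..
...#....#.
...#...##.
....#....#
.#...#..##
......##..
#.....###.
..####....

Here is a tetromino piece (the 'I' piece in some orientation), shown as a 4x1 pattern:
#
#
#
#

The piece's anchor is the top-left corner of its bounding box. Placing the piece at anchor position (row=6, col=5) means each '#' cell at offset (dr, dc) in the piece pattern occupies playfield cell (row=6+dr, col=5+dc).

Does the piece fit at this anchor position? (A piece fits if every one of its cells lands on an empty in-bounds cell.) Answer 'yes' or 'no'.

Answer: no

Derivation:
Check each piece cell at anchor (6, 5):
  offset (0,0) -> (6,5): empty -> OK
  offset (1,0) -> (7,5): empty -> OK
  offset (2,0) -> (8,5): occupied ('#') -> FAIL
  offset (3,0) -> (9,5): out of bounds -> FAIL
All cells valid: no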